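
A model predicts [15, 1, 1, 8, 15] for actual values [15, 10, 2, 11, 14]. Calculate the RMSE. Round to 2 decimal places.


MSE = 18.4000. RMSE = sqrt(18.4000) = 4.29.

4.29


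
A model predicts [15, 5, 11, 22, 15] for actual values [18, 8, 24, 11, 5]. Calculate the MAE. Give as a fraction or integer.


MAE = (1/5) * (|18-15|=3 + |8-5|=3 + |24-11|=13 + |11-22|=11 + |5-15|=10). Sum = 40. MAE = 8.

8


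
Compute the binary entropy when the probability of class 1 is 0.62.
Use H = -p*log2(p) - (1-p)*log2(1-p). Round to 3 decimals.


H = -0.62*log2(0.62) - 0.38*log2(0.38) = 0.958.

0.958


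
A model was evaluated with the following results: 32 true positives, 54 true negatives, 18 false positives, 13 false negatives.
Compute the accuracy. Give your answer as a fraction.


Accuracy = (TP + TN) / (TP + TN + FP + FN) = (32 + 54) / 117 = 86/117.

86/117


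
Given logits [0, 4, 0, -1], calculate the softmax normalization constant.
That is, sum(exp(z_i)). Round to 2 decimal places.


Denom = e^0=1.0000 + e^4=54.5982 + e^0=1.0000 + e^-1=0.3679. Sum = 56.9661, which rounds to 56.97.

56.97


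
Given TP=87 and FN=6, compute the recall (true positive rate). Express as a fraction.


Recall = TP / (TP + FN) = 87 / 93 = 29/31.

29/31


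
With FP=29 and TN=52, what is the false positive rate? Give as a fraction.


FPR = FP / (FP + TN) = 29 / 81 = 29/81.

29/81


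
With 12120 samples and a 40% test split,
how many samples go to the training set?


Test set = 12120 * 40% = 4848. Training set = 12120 - 4848 = 7272.

7272


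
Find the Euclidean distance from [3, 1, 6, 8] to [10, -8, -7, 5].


d = sqrt(sum of squared differences). (3-10)^2=49, (1--8)^2=81, (6--7)^2=169, (8-5)^2=9. Sum = 308.

sqrt(308)


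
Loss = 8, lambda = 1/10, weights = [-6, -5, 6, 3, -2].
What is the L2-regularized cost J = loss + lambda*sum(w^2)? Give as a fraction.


L2 sq norm = sum(w^2) = 110. J = 8 + 1/10 * 110 = 19.

19


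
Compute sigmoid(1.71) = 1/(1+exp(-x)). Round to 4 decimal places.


sigma(1.71) = 1/(1+e^(-1.71)) = 1/(1+0.180866) = 1/1.180866 = 0.8468.

0.8468


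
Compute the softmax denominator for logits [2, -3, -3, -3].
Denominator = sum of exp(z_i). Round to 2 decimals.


Denom = e^2=7.3891 + e^-3=0.0498 + e^-3=0.0498 + e^-3=0.0498. Sum = 7.5385, which rounds to 7.54.

7.54


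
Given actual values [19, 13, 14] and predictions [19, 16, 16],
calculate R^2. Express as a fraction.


Mean(y) = 46/3. SS_res = 13. SS_tot = 62/3. R^2 = 1 - 13/(62/3) = 23/62.

23/62


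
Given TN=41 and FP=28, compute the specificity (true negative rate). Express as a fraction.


Specificity = TN / (TN + FP) = 41 / 69 = 41/69.

41/69


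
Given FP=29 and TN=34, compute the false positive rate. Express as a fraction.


FPR = FP / (FP + TN) = 29 / 63 = 29/63.

29/63


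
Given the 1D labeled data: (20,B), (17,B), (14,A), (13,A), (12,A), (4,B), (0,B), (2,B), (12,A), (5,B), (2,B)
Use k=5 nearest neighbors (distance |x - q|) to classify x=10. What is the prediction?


Distances: |20-10|=10, |17-10|=7, |14-10|=4, |13-10|=3, |12-10|=2, |4-10|=6, |0-10|=10, |2-10|=8, |12-10|=2, |5-10|=5, |2-10|=8. 5 nearest: (12,A), (12,A), (13,A), (14,A), (5,B). Counts: {'A': 4, 'B': 1}. Majority class: A.

A


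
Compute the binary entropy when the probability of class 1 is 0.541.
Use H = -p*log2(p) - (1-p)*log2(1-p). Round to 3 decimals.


H = -0.541*log2(0.541) - 0.459*log2(0.459) = 0.995.

0.995


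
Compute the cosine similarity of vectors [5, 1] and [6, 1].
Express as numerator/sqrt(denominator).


dot = 31. |a|^2 = 26, |b|^2 = 37. cos = 31/sqrt(962).

31/sqrt(962)


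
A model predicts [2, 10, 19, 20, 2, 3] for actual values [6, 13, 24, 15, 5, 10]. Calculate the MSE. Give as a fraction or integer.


MSE = (1/6) * ((6-2)^2=16 + (13-10)^2=9 + (24-19)^2=25 + (15-20)^2=25 + (5-2)^2=9 + (10-3)^2=49). Sum = 133. MSE = 133/6.

133/6


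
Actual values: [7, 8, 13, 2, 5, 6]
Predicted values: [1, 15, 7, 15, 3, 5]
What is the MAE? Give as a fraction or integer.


MAE = (1/6) * (|7-1|=6 + |8-15|=7 + |13-7|=6 + |2-15|=13 + |5-3|=2 + |6-5|=1). Sum = 35. MAE = 35/6.

35/6


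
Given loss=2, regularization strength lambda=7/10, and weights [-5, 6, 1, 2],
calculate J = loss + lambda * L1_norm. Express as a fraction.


L1 norm = sum(|w|) = 14. J = 2 + 7/10 * 14 = 59/5.

59/5


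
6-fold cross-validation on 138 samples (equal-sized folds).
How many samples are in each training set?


Each validation fold has 138/6 = 23 samples. Training set = 138 - 23 = 115.

115


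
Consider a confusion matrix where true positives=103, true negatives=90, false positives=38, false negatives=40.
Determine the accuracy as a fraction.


Accuracy = (TP + TN) / (TP + TN + FP + FN) = (103 + 90) / 271 = 193/271.

193/271


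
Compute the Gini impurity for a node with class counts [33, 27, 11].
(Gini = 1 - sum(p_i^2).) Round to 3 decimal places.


Total = 71. Proportions: 33/71, 27/71, 11/71. sum(p_i^2) = 0.3846. Gini = 1 - 0.3846 = 0.6154, which rounds to 0.615.

0.615


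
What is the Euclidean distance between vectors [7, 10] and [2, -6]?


d = sqrt(sum of squared differences). (7-2)^2=25, (10--6)^2=256. Sum = 281.

sqrt(281)


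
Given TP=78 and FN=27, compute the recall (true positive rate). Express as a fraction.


Recall = TP / (TP + FN) = 78 / 105 = 26/35.

26/35


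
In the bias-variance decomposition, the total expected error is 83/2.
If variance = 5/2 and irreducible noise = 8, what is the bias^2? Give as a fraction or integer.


Total error = bias^2 + variance + irreducible noise. So bias^2 = 83/2 - 5/2 - 8 = 31.

31


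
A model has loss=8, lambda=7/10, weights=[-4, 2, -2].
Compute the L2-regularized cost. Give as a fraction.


L2 sq norm = sum(w^2) = 24. J = 8 + 7/10 * 24 = 124/5.

124/5


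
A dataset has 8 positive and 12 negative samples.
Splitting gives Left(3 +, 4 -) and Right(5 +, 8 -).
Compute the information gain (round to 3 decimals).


H(parent) = 0.9710. H(left) = 0.9852, H(right) = 0.9612. Weighted = (7/20)*0.9852 + (13/20)*0.9612 = 0.9696. IG = 0.9710 - 0.9696 = 0.0014, which rounds to 0.001.

0.001


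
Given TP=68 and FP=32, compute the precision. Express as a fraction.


Precision = TP / (TP + FP) = 68 / 100 = 17/25.

17/25


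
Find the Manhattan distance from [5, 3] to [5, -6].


d = sum of absolute differences: |5-5|=0 + |3--6|=9 = 9.

9


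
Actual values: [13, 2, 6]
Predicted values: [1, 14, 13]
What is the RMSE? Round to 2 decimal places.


MSE = 112.3333. RMSE = sqrt(112.3333) = 10.60.

10.60


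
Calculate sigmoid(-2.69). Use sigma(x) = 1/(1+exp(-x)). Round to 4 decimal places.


sigma(-2.69) = 1/(1+e^(2.69)) = 1/(1+14.731676) = 1/15.731676 = 0.0636.

0.0636


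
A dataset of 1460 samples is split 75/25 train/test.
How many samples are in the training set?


Test set = 1460 * 25% = 365. Training set = 1460 - 365 = 1095.

1095


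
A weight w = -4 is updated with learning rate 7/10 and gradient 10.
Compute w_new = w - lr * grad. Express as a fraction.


w_new = -4 - 7/10 * 10 = -4 - 7 = -11.

-11


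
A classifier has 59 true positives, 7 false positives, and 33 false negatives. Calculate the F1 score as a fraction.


Precision = 59/66 = 59/66. Recall = 59/92 = 59/92. F1 = 2*P*R/(P+R) = 59/79.

59/79


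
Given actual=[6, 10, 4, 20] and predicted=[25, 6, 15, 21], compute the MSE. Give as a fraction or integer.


MSE = (1/4) * ((6-25)^2=361 + (10-6)^2=16 + (4-15)^2=121 + (20-21)^2=1). Sum = 499. MSE = 499/4.

499/4


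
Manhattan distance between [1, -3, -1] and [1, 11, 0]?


d = sum of absolute differences: |1-1|=0 + |-3-11|=14 + |-1-0|=1 = 15.

15


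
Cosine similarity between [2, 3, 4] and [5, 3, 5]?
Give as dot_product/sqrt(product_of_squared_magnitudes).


dot = 39. |a|^2 = 29, |b|^2 = 59. cos = 39/sqrt(1711).

39/sqrt(1711)


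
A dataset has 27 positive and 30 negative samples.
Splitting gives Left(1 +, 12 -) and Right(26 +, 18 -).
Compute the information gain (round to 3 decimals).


H(parent) = 0.9980. H(left) = 0.3912, H(right) = 0.9760. Weighted = (13/57)*0.3912 + (44/57)*0.9760 = 0.8426. IG = 0.9980 - 0.8426 = 0.1554, which rounds to 0.155.

0.155


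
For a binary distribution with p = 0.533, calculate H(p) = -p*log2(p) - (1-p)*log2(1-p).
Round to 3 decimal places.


H = -0.533*log2(0.533) - 0.467*log2(0.467) = 0.997.

0.997


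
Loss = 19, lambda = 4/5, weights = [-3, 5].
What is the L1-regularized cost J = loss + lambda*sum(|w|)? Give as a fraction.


L1 norm = sum(|w|) = 8. J = 19 + 4/5 * 8 = 127/5.

127/5


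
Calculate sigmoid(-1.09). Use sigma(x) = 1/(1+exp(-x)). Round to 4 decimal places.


sigma(-1.09) = 1/(1+e^(1.09)) = 1/(1+2.974274) = 1/3.974274 = 0.2516.

0.2516


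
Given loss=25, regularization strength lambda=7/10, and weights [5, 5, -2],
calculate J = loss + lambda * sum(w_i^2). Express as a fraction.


L2 sq norm = sum(w^2) = 54. J = 25 + 7/10 * 54 = 314/5.

314/5


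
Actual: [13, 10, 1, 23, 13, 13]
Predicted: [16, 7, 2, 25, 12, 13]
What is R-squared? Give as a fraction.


Mean(y) = 73/6. SS_res = 24. SS_tot = 1493/6. R^2 = 1 - 24/(1493/6) = 1349/1493.

1349/1493


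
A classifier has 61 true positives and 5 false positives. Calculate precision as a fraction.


Precision = TP / (TP + FP) = 61 / 66 = 61/66.

61/66


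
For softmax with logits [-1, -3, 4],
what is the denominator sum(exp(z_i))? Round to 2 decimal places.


Denom = e^-1=0.3679 + e^-3=0.0498 + e^4=54.5982. Sum = 55.0159, which rounds to 55.02.

55.02


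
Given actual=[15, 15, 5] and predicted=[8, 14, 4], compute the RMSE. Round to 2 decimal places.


MSE = 17.0000. RMSE = sqrt(17.0000) = 4.12.

4.12


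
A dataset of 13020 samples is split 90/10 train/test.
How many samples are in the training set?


Test set = 13020 * 10% = 1302. Training set = 13020 - 1302 = 11718.

11718


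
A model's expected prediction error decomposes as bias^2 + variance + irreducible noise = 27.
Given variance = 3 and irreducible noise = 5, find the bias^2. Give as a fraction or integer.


Total error = bias^2 + variance + irreducible noise. So bias^2 = 27 - 3 - 5 = 19.

19


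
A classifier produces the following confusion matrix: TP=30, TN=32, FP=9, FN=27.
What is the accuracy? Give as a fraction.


Accuracy = (TP + TN) / (TP + TN + FP + FN) = (30 + 32) / 98 = 31/49.

31/49


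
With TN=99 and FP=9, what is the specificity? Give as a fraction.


Specificity = TN / (TN + FP) = 99 / 108 = 11/12.

11/12


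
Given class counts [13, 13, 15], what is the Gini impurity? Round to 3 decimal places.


Total = 41. Proportions: 13/41, 13/41, 15/41. sum(p_i^2) = 0.3349. Gini = 1 - 0.3349 = 0.6651, which rounds to 0.665.

0.665


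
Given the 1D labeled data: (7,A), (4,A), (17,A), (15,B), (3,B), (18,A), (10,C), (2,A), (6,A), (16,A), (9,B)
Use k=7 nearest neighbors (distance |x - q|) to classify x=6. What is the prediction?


Distances: |7-6|=1, |4-6|=2, |17-6|=11, |15-6|=9, |3-6|=3, |18-6|=12, |10-6|=4, |2-6|=4, |6-6|=0, |16-6|=10, |9-6|=3. 7 nearest: (6,A), (7,A), (4,A), (3,B), (9,B), (2,A), (10,C). Counts: {'A': 4, 'B': 2, 'C': 1}. Majority class: A.

A


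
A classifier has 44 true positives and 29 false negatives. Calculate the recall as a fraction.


Recall = TP / (TP + FN) = 44 / 73 = 44/73.

44/73


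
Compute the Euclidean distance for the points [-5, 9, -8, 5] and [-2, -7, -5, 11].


d = sqrt(sum of squared differences). (-5--2)^2=9, (9--7)^2=256, (-8--5)^2=9, (5-11)^2=36. Sum = 310.

sqrt(310)


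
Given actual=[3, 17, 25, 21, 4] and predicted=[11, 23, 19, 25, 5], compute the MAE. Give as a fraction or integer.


MAE = (1/5) * (|3-11|=8 + |17-23|=6 + |25-19|=6 + |21-25|=4 + |4-5|=1). Sum = 25. MAE = 5.

5


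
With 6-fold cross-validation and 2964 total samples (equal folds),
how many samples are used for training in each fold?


Each validation fold has 2964/6 = 494 samples. Training set = 2964 - 494 = 2470.

2470


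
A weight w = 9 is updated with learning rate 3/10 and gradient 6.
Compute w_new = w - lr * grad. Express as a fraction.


w_new = 9 - 3/10 * 6 = 9 - 9/5 = 36/5.

36/5


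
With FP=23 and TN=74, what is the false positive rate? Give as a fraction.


FPR = FP / (FP + TN) = 23 / 97 = 23/97.

23/97


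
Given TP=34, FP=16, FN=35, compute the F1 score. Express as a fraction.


Precision = 34/50 = 17/25. Recall = 34/69 = 34/69. F1 = 2*P*R/(P+R) = 4/7.

4/7


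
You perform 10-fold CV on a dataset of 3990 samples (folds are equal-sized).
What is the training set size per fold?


Each validation fold has 3990/10 = 399 samples. Training set = 3990 - 399 = 3591.

3591


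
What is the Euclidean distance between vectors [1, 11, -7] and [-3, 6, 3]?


d = sqrt(sum of squared differences). (1--3)^2=16, (11-6)^2=25, (-7-3)^2=100. Sum = 141.

sqrt(141)


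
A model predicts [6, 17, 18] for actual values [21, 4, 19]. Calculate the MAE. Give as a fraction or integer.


MAE = (1/3) * (|21-6|=15 + |4-17|=13 + |19-18|=1). Sum = 29. MAE = 29/3.

29/3


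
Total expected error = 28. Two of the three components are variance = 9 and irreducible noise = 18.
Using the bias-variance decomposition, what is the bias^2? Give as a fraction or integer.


Total error = bias^2 + variance + irreducible noise. So bias^2 = 28 - 9 - 18 = 1.

1


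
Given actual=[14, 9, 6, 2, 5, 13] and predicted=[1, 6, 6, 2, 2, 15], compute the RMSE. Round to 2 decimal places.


MSE = 31.8333. RMSE = sqrt(31.8333) = 5.64.

5.64


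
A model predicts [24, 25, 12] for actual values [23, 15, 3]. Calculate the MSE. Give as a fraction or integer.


MSE = (1/3) * ((23-24)^2=1 + (15-25)^2=100 + (3-12)^2=81). Sum = 182. MSE = 182/3.

182/3


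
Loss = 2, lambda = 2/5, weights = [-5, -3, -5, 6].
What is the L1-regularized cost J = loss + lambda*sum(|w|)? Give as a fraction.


L1 norm = sum(|w|) = 19. J = 2 + 2/5 * 19 = 48/5.

48/5


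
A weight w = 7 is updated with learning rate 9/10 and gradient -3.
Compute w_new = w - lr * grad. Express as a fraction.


w_new = 7 - 9/10 * -3 = 7 - -27/10 = 97/10.

97/10


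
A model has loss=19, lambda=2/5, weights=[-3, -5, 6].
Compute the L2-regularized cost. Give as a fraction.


L2 sq norm = sum(w^2) = 70. J = 19 + 2/5 * 70 = 47.

47


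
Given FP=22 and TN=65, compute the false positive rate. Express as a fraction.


FPR = FP / (FP + TN) = 22 / 87 = 22/87.

22/87


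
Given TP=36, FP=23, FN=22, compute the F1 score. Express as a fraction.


Precision = 36/59 = 36/59. Recall = 36/58 = 18/29. F1 = 2*P*R/(P+R) = 8/13.

8/13


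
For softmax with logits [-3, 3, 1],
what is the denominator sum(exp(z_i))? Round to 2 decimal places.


Denom = e^-3=0.0498 + e^3=20.0855 + e^1=2.7183. Sum = 22.8536, which rounds to 22.85.

22.85


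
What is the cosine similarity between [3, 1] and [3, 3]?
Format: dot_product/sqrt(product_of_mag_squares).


dot = 12. |a|^2 = 10, |b|^2 = 18. cos = 12/sqrt(180).

12/sqrt(180)


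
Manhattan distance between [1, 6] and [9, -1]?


d = sum of absolute differences: |1-9|=8 + |6--1|=7 = 15.

15


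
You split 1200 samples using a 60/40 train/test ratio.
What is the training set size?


Test set = 1200 * 40% = 480. Training set = 1200 - 480 = 720.

720


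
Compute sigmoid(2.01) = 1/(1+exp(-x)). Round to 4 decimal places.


sigma(2.01) = 1/(1+e^(-2.01)) = 1/(1+0.133989) = 1/1.133989 = 0.8818.

0.8818


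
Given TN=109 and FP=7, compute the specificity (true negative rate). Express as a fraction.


Specificity = TN / (TN + FP) = 109 / 116 = 109/116.

109/116


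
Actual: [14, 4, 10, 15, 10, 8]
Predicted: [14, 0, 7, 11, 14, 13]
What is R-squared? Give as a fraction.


Mean(y) = 61/6. SS_res = 82. SS_tot = 485/6. R^2 = 1 - 82/(485/6) = -7/485.

-7/485


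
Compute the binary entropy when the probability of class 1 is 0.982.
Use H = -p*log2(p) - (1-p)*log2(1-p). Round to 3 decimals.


H = -0.982*log2(0.982) - 0.018*log2(0.018) = 0.130.

0.130


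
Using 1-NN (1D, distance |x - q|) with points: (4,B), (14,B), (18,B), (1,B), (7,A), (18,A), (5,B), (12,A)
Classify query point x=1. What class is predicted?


Distances: |4-1|=3, |14-1|=13, |18-1|=17, |1-1|=0, |7-1|=6, |18-1|=17, |5-1|=4, |12-1|=11. 1 nearest: (1,B). Counts: {'B': 1}. Majority class: B.

B


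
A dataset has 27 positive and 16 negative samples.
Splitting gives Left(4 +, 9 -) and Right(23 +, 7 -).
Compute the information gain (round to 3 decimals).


H(parent) = 0.9523. H(left) = 0.8905, H(right) = 0.7838. Weighted = (13/43)*0.8905 + (30/43)*0.7838 = 0.8161. IG = 0.9523 - 0.8161 = 0.1362, which rounds to 0.136.

0.136


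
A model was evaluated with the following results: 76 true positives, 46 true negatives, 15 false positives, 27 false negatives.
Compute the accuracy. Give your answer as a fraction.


Accuracy = (TP + TN) / (TP + TN + FP + FN) = (76 + 46) / 164 = 61/82.

61/82


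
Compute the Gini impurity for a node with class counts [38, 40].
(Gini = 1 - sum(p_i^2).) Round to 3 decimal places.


Total = 78. Proportions: 38/78, 40/78. sum(p_i^2) = 0.5003. Gini = 1 - 0.5003 = 0.4997, which rounds to 0.500.

0.500


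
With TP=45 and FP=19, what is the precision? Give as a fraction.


Precision = TP / (TP + FP) = 45 / 64 = 45/64.

45/64


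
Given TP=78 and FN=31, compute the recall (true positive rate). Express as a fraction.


Recall = TP / (TP + FN) = 78 / 109 = 78/109.

78/109


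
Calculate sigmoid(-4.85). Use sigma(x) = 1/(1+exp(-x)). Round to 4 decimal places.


sigma(-4.85) = 1/(1+e^(4.85)) = 1/(1+127.740390) = 1/128.740390 = 0.0078.

0.0078


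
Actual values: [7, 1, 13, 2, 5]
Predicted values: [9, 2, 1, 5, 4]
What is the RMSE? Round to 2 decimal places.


MSE = 31.8000. RMSE = sqrt(31.8000) = 5.64.

5.64


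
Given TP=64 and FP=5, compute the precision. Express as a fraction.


Precision = TP / (TP + FP) = 64 / 69 = 64/69.

64/69


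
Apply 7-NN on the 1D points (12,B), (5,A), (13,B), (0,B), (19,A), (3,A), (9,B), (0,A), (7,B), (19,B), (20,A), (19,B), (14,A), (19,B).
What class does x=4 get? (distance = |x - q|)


Distances: |12-4|=8, |5-4|=1, |13-4|=9, |0-4|=4, |19-4|=15, |3-4|=1, |9-4|=5, |0-4|=4, |7-4|=3, |19-4|=15, |20-4|=16, |19-4|=15, |14-4|=10, |19-4|=15. 7 nearest: (5,A), (3,A), (7,B), (0,A), (0,B), (9,B), (12,B). Counts: {'A': 3, 'B': 4}. Majority class: B.

B


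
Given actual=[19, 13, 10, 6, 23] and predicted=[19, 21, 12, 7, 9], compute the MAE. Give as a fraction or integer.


MAE = (1/5) * (|19-19|=0 + |13-21|=8 + |10-12|=2 + |6-7|=1 + |23-9|=14). Sum = 25. MAE = 5.

5


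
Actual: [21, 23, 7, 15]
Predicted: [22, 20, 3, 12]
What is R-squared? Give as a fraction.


Mean(y) = 33/2. SS_res = 35. SS_tot = 155. R^2 = 1 - 35/(155) = 24/31.

24/31


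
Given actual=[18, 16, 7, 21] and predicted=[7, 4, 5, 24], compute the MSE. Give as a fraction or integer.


MSE = (1/4) * ((18-7)^2=121 + (16-4)^2=144 + (7-5)^2=4 + (21-24)^2=9). Sum = 278. MSE = 139/2.

139/2


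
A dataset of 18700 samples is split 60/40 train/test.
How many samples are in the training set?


Test set = 18700 * 40% = 7480. Training set = 18700 - 7480 = 11220.

11220


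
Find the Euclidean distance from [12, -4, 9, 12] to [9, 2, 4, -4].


d = sqrt(sum of squared differences). (12-9)^2=9, (-4-2)^2=36, (9-4)^2=25, (12--4)^2=256. Sum = 326.

sqrt(326)


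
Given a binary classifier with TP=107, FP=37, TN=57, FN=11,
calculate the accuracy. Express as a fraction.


Accuracy = (TP + TN) / (TP + TN + FP + FN) = (107 + 57) / 212 = 41/53.

41/53


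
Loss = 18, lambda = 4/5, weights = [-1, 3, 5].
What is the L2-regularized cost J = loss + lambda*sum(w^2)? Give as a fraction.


L2 sq norm = sum(w^2) = 35. J = 18 + 4/5 * 35 = 46.

46


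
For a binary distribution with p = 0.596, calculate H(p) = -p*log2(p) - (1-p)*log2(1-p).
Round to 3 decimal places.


H = -0.596*log2(0.596) - 0.404*log2(0.404) = 0.973.

0.973


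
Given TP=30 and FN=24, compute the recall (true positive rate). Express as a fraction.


Recall = TP / (TP + FN) = 30 / 54 = 5/9.

5/9


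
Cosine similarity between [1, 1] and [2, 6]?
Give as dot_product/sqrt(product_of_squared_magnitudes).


dot = 8. |a|^2 = 2, |b|^2 = 40. cos = 8/sqrt(80).

8/sqrt(80)


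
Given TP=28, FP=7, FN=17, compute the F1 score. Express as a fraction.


Precision = 28/35 = 4/5. Recall = 28/45 = 28/45. F1 = 2*P*R/(P+R) = 7/10.

7/10


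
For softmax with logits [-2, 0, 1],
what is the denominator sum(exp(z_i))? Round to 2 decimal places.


Denom = e^-2=0.1353 + e^0=1.0000 + e^1=2.7183. Sum = 3.8536, which rounds to 3.85.

3.85


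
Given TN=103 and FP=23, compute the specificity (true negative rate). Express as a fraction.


Specificity = TN / (TN + FP) = 103 / 126 = 103/126.

103/126


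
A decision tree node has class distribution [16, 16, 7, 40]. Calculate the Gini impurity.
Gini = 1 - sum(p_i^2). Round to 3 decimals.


Total = 79. Proportions: 16/79, 16/79, 7/79, 40/79. sum(p_i^2) = 0.3463. Gini = 1 - 0.3463 = 0.6537, which rounds to 0.654.

0.654


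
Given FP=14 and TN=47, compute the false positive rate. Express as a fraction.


FPR = FP / (FP + TN) = 14 / 61 = 14/61.

14/61


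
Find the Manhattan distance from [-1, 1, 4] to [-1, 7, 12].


d = sum of absolute differences: |-1--1|=0 + |1-7|=6 + |4-12|=8 = 14.

14


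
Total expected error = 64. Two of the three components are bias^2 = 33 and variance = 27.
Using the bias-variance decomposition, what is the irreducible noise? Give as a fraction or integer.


Total error = bias^2 + variance + irreducible noise. So irreducible noise = 64 - 33 - 27 = 4.

4


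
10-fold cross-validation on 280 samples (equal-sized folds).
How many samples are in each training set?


Each validation fold has 280/10 = 28 samples. Training set = 280 - 28 = 252.

252


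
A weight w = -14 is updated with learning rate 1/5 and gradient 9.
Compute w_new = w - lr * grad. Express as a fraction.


w_new = -14 - 1/5 * 9 = -14 - 9/5 = -79/5.

-79/5


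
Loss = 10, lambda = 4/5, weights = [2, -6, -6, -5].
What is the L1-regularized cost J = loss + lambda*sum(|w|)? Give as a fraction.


L1 norm = sum(|w|) = 19. J = 10 + 4/5 * 19 = 126/5.

126/5


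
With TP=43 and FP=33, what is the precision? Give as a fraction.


Precision = TP / (TP + FP) = 43 / 76 = 43/76.

43/76


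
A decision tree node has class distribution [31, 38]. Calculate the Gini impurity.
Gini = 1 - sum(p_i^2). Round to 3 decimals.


Total = 69. Proportions: 31/69, 38/69. sum(p_i^2) = 0.5051. Gini = 1 - 0.5051 = 0.4949, which rounds to 0.495.

0.495


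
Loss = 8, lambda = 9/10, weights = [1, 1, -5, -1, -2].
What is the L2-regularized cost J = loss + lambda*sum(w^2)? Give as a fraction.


L2 sq norm = sum(w^2) = 32. J = 8 + 9/10 * 32 = 184/5.

184/5


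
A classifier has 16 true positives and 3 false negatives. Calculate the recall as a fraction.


Recall = TP / (TP + FN) = 16 / 19 = 16/19.

16/19


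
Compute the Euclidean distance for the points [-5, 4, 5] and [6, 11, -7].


d = sqrt(sum of squared differences). (-5-6)^2=121, (4-11)^2=49, (5--7)^2=144. Sum = 314.

sqrt(314)


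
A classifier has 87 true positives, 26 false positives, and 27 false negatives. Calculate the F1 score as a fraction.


Precision = 87/113 = 87/113. Recall = 87/114 = 29/38. F1 = 2*P*R/(P+R) = 174/227.

174/227


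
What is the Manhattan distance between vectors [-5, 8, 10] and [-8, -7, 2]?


d = sum of absolute differences: |-5--8|=3 + |8--7|=15 + |10-2|=8 = 26.

26


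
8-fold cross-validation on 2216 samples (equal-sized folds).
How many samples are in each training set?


Each validation fold has 2216/8 = 277 samples. Training set = 2216 - 277 = 1939.

1939


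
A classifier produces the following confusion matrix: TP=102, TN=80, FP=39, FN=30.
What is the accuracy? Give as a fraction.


Accuracy = (TP + TN) / (TP + TN + FP + FN) = (102 + 80) / 251 = 182/251.

182/251


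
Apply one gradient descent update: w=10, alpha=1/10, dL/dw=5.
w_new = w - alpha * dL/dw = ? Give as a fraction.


w_new = 10 - 1/10 * 5 = 10 - 1/2 = 19/2.

19/2


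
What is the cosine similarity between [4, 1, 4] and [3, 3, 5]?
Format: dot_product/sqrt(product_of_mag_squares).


dot = 35. |a|^2 = 33, |b|^2 = 43. cos = 35/sqrt(1419).

35/sqrt(1419)


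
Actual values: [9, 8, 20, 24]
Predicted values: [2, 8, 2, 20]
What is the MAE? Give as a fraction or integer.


MAE = (1/4) * (|9-2|=7 + |8-8|=0 + |20-2|=18 + |24-20|=4). Sum = 29. MAE = 29/4.

29/4


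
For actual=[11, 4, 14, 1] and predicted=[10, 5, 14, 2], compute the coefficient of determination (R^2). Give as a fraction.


Mean(y) = 15/2. SS_res = 3. SS_tot = 109. R^2 = 1 - 3/(109) = 106/109.

106/109


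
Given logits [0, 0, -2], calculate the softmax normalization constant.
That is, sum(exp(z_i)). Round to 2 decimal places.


Denom = e^0=1.0000 + e^0=1.0000 + e^-2=0.1353. Sum = 2.1353, which rounds to 2.14.

2.14


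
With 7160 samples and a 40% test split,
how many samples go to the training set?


Test set = 7160 * 40% = 2864. Training set = 7160 - 2864 = 4296.

4296


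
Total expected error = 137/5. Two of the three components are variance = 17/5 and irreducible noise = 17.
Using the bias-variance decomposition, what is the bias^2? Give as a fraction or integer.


Total error = bias^2 + variance + irreducible noise. So bias^2 = 137/5 - 17/5 - 17 = 7.

7


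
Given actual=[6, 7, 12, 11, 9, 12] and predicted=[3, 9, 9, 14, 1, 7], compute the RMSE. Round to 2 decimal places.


MSE = 20.0000. RMSE = sqrt(20.0000) = 4.47.

4.47


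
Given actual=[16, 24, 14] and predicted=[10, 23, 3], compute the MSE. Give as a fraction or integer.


MSE = (1/3) * ((16-10)^2=36 + (24-23)^2=1 + (14-3)^2=121). Sum = 158. MSE = 158/3.

158/3


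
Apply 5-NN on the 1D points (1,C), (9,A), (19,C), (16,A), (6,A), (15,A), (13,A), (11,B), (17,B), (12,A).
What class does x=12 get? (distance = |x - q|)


Distances: |1-12|=11, |9-12|=3, |19-12|=7, |16-12|=4, |6-12|=6, |15-12|=3, |13-12|=1, |11-12|=1, |17-12|=5, |12-12|=0. 5 nearest: (12,A), (13,A), (11,B), (9,A), (15,A). Counts: {'A': 4, 'B': 1}. Majority class: A.

A


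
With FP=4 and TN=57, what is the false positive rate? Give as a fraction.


FPR = FP / (FP + TN) = 4 / 61 = 4/61.

4/61


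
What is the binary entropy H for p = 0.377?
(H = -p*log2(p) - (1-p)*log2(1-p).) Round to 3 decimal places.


H = -0.377*log2(0.377) - 0.623*log2(0.623) = 0.956.

0.956


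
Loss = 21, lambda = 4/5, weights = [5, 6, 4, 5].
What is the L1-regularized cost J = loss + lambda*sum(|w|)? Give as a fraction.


L1 norm = sum(|w|) = 20. J = 21 + 4/5 * 20 = 37.

37


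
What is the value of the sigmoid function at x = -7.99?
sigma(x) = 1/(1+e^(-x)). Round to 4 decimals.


sigma(-7.99) = 1/(1+e^(7.99)) = 1/(1+2951.296959) = 1/2952.296959 = 0.0003.

0.0003


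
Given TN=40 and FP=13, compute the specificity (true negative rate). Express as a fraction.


Specificity = TN / (TN + FP) = 40 / 53 = 40/53.

40/53


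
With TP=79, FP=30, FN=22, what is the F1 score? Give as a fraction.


Precision = 79/109 = 79/109. Recall = 79/101 = 79/101. F1 = 2*P*R/(P+R) = 79/105.

79/105


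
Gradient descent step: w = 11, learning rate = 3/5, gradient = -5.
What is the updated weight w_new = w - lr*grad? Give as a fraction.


w_new = 11 - 3/5 * -5 = 11 - -3 = 14.

14


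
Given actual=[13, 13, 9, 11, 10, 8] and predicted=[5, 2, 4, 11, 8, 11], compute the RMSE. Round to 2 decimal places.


MSE = 37.1667. RMSE = sqrt(37.1667) = 6.10.

6.10


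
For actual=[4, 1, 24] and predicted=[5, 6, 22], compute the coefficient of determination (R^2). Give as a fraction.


Mean(y) = 29/3. SS_res = 30. SS_tot = 938/3. R^2 = 1 - 30/(938/3) = 424/469.

424/469


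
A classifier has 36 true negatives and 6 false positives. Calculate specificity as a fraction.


Specificity = TN / (TN + FP) = 36 / 42 = 6/7.

6/7


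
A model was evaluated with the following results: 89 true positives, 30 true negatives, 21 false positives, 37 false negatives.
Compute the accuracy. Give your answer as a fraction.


Accuracy = (TP + TN) / (TP + TN + FP + FN) = (89 + 30) / 177 = 119/177.

119/177


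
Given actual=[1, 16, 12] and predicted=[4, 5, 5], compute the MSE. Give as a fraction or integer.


MSE = (1/3) * ((1-4)^2=9 + (16-5)^2=121 + (12-5)^2=49). Sum = 179. MSE = 179/3.

179/3


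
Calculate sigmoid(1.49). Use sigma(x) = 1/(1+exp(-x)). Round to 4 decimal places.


sigma(1.49) = 1/(1+e^(-1.49)) = 1/(1+0.225373) = 1/1.225373 = 0.8161.

0.8161


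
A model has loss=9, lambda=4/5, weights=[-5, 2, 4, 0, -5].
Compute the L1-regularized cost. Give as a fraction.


L1 norm = sum(|w|) = 16. J = 9 + 4/5 * 16 = 109/5.

109/5


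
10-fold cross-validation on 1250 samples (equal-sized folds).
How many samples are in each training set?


Each validation fold has 1250/10 = 125 samples. Training set = 1250 - 125 = 1125.

1125


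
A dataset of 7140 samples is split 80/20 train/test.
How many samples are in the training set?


Test set = 7140 * 20% = 1428. Training set = 7140 - 1428 = 5712.

5712


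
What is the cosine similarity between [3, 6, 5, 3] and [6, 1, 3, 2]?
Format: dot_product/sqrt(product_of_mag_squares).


dot = 45. |a|^2 = 79, |b|^2 = 50. cos = 45/sqrt(3950).

45/sqrt(3950)


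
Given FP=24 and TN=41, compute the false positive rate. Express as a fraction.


FPR = FP / (FP + TN) = 24 / 65 = 24/65.

24/65


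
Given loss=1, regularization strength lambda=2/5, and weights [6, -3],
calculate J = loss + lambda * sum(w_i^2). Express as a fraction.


L2 sq norm = sum(w^2) = 45. J = 1 + 2/5 * 45 = 19.

19


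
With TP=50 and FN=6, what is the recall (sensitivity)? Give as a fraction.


Recall = TP / (TP + FN) = 50 / 56 = 25/28.

25/28


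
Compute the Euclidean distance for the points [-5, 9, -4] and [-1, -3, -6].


d = sqrt(sum of squared differences). (-5--1)^2=16, (9--3)^2=144, (-4--6)^2=4. Sum = 164.

sqrt(164)


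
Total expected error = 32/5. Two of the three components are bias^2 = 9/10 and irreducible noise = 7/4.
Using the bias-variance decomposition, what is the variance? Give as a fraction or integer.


Total error = bias^2 + variance + irreducible noise. So variance = 32/5 - 9/10 - 7/4 = 15/4.

15/4


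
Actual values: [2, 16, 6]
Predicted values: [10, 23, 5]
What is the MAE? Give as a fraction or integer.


MAE = (1/3) * (|2-10|=8 + |16-23|=7 + |6-5|=1). Sum = 16. MAE = 16/3.

16/3


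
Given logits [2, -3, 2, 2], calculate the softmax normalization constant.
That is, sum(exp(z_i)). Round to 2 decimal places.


Denom = e^2=7.3891 + e^-3=0.0498 + e^2=7.3891 + e^2=7.3891. Sum = 22.2171, which rounds to 22.22.

22.22


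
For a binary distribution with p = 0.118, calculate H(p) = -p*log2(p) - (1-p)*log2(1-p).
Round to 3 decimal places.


H = -0.118*log2(0.118) - 0.882*log2(0.882) = 0.524.

0.524


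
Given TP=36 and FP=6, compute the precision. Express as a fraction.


Precision = TP / (TP + FP) = 36 / 42 = 6/7.

6/7


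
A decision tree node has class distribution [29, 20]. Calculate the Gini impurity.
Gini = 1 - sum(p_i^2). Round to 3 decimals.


Total = 49. Proportions: 29/49, 20/49. sum(p_i^2) = 0.5169. Gini = 1 - 0.5169 = 0.4831, which rounds to 0.483.

0.483


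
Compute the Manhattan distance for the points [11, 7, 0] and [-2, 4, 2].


d = sum of absolute differences: |11--2|=13 + |7-4|=3 + |0-2|=2 = 18.

18


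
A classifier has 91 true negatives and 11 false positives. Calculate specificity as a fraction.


Specificity = TN / (TN + FP) = 91 / 102 = 91/102.

91/102


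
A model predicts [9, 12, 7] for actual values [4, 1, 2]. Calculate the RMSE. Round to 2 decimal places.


MSE = 57.0000. RMSE = sqrt(57.0000) = 7.55.

7.55


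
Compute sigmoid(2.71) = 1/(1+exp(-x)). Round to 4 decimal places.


sigma(2.71) = 1/(1+e^(-2.71)) = 1/(1+0.066537) = 1/1.066537 = 0.9376.

0.9376


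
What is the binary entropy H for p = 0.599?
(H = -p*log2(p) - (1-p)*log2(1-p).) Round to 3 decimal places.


H = -0.599*log2(0.599) - 0.401*log2(0.401) = 0.972.

0.972


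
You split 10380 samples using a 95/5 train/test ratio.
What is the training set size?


Test set = 10380 * 5% = 519. Training set = 10380 - 519 = 9861.

9861


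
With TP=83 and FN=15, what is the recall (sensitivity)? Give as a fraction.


Recall = TP / (TP + FN) = 83 / 98 = 83/98.

83/98


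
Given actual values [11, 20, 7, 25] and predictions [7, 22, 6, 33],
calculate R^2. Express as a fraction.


Mean(y) = 63/4. SS_res = 85. SS_tot = 811/4. R^2 = 1 - 85/(811/4) = 471/811.

471/811


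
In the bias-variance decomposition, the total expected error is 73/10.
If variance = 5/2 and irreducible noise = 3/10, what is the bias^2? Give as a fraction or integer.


Total error = bias^2 + variance + irreducible noise. So bias^2 = 73/10 - 5/2 - 3/10 = 9/2.

9/2


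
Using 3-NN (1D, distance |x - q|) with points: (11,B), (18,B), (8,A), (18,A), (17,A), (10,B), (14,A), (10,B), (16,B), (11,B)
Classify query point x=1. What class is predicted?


Distances: |11-1|=10, |18-1|=17, |8-1|=7, |18-1|=17, |17-1|=16, |10-1|=9, |14-1|=13, |10-1|=9, |16-1|=15, |11-1|=10. 3 nearest: (8,A), (10,B), (10,B). Counts: {'A': 1, 'B': 2}. Majority class: B.

B


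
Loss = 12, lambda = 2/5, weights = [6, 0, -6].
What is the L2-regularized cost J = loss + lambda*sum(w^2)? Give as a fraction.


L2 sq norm = sum(w^2) = 72. J = 12 + 2/5 * 72 = 204/5.

204/5


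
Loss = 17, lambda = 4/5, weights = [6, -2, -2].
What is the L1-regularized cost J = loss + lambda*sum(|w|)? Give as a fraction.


L1 norm = sum(|w|) = 10. J = 17 + 4/5 * 10 = 25.

25


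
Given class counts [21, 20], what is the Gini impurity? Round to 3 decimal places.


Total = 41. Proportions: 21/41, 20/41. sum(p_i^2) = 0.5003. Gini = 1 - 0.5003 = 0.4997, which rounds to 0.500.

0.500


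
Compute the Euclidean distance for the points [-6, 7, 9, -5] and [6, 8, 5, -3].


d = sqrt(sum of squared differences). (-6-6)^2=144, (7-8)^2=1, (9-5)^2=16, (-5--3)^2=4. Sum = 165.

sqrt(165)


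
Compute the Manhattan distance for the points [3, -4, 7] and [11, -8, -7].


d = sum of absolute differences: |3-11|=8 + |-4--8|=4 + |7--7|=14 = 26.

26


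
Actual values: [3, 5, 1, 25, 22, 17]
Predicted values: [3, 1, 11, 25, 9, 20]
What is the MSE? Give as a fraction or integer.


MSE = (1/6) * ((3-3)^2=0 + (5-1)^2=16 + (1-11)^2=100 + (25-25)^2=0 + (22-9)^2=169 + (17-20)^2=9). Sum = 294. MSE = 49.

49


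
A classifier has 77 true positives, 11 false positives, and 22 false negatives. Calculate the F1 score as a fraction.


Precision = 77/88 = 7/8. Recall = 77/99 = 7/9. F1 = 2*P*R/(P+R) = 14/17.

14/17


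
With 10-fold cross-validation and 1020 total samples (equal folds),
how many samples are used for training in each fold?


Each validation fold has 1020/10 = 102 samples. Training set = 1020 - 102 = 918.

918


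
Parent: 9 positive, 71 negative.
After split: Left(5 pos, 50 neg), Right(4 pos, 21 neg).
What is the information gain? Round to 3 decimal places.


H(parent) = 0.5074. H(left) = 0.4395, H(right) = 0.6343. Weighted = (55/80)*0.4395 + (25/80)*0.6343 = 0.5004. IG = 0.5074 - 0.5004 = 0.0070, which rounds to 0.007.

0.007


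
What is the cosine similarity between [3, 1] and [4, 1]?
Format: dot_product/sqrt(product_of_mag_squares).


dot = 13. |a|^2 = 10, |b|^2 = 17. cos = 13/sqrt(170).

13/sqrt(170)


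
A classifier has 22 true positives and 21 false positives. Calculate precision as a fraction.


Precision = TP / (TP + FP) = 22 / 43 = 22/43.

22/43


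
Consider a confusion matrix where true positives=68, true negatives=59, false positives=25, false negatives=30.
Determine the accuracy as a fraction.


Accuracy = (TP + TN) / (TP + TN + FP + FN) = (68 + 59) / 182 = 127/182.

127/182


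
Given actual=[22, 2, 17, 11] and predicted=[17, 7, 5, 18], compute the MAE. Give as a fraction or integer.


MAE = (1/4) * (|22-17|=5 + |2-7|=5 + |17-5|=12 + |11-18|=7). Sum = 29. MAE = 29/4.

29/4


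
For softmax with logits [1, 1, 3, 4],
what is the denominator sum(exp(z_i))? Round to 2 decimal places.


Denom = e^1=2.7183 + e^1=2.7183 + e^3=20.0855 + e^4=54.5982. Sum = 80.1203, which rounds to 80.12.

80.12


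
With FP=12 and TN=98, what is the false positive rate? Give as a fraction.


FPR = FP / (FP + TN) = 12 / 110 = 6/55.

6/55


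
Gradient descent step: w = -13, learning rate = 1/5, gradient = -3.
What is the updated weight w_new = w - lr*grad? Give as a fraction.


w_new = -13 - 1/5 * -3 = -13 - -3/5 = -62/5.

-62/5


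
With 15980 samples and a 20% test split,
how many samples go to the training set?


Test set = 15980 * 20% = 3196. Training set = 15980 - 3196 = 12784.

12784


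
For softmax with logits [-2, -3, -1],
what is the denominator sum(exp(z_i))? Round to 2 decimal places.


Denom = e^-2=0.1353 + e^-3=0.0498 + e^-1=0.3679. Sum = 0.5530, which rounds to 0.55.

0.55


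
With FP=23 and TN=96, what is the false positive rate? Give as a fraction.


FPR = FP / (FP + TN) = 23 / 119 = 23/119.

23/119


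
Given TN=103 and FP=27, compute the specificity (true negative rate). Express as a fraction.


Specificity = TN / (TN + FP) = 103 / 130 = 103/130.

103/130


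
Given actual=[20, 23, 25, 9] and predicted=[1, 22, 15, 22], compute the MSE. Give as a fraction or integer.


MSE = (1/4) * ((20-1)^2=361 + (23-22)^2=1 + (25-15)^2=100 + (9-22)^2=169). Sum = 631. MSE = 631/4.

631/4


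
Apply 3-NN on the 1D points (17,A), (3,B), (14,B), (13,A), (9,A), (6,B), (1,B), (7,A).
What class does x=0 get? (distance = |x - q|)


Distances: |17-0|=17, |3-0|=3, |14-0|=14, |13-0|=13, |9-0|=9, |6-0|=6, |1-0|=1, |7-0|=7. 3 nearest: (1,B), (3,B), (6,B). Counts: {'B': 3}. Majority class: B.

B


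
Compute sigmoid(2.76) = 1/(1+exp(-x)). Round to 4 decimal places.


sigma(2.76) = 1/(1+e^(-2.76)) = 1/(1+0.063292) = 1/1.063292 = 0.9405.

0.9405


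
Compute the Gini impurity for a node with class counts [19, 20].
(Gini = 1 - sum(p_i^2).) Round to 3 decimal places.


Total = 39. Proportions: 19/39, 20/39. sum(p_i^2) = 0.5003. Gini = 1 - 0.5003 = 0.4997, which rounds to 0.500.

0.500


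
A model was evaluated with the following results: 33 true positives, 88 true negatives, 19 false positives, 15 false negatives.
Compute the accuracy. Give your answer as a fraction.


Accuracy = (TP + TN) / (TP + TN + FP + FN) = (33 + 88) / 155 = 121/155.

121/155


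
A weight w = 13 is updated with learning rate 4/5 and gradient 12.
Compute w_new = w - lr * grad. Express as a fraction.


w_new = 13 - 4/5 * 12 = 13 - 48/5 = 17/5.

17/5


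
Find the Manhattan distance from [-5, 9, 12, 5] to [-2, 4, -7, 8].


d = sum of absolute differences: |-5--2|=3 + |9-4|=5 + |12--7|=19 + |5-8|=3 = 30.

30


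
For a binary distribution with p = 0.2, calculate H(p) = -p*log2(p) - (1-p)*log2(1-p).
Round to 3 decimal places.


H = -0.2*log2(0.2) - 0.8*log2(0.8) = 0.722.

0.722


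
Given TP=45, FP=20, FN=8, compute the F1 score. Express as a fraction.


Precision = 45/65 = 9/13. Recall = 45/53 = 45/53. F1 = 2*P*R/(P+R) = 45/59.

45/59


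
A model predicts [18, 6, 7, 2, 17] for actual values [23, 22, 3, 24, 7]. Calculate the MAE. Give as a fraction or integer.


MAE = (1/5) * (|23-18|=5 + |22-6|=16 + |3-7|=4 + |24-2|=22 + |7-17|=10). Sum = 57. MAE = 57/5.

57/5
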